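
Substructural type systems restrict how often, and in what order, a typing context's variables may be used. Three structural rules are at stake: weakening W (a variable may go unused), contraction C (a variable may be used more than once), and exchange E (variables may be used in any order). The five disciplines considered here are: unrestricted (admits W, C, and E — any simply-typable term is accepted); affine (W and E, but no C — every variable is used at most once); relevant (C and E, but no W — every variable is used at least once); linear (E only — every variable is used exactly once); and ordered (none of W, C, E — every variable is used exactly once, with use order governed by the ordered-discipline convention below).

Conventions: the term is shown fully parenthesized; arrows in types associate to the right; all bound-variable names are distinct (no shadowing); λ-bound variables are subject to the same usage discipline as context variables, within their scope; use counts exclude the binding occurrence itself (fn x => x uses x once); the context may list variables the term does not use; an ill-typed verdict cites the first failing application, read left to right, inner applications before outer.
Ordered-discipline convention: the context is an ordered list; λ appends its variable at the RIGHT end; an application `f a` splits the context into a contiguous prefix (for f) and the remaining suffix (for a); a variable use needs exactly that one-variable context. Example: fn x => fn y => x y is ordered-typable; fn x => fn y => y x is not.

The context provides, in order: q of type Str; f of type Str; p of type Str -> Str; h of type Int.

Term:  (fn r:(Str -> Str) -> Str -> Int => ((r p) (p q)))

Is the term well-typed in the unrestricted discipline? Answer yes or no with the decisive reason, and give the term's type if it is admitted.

yes — well-typed at ((Str -> Str) -> Str -> Int) -> Int; no restrictions here; term : ((Str -> Str) -> Str -> Int) -> Int
variable uses: q: 1×; f: 0×; p: 2×; h: 0×; r (λ-bound): 1×
left-to-right use order: r, p, p, q
typing: well-typed at ((Str -> Str) -> Str -> Int) -> Int
summary: ordered ✗ · linear ✗ · affine ✗ · relevant ✗ · unrestricted ✓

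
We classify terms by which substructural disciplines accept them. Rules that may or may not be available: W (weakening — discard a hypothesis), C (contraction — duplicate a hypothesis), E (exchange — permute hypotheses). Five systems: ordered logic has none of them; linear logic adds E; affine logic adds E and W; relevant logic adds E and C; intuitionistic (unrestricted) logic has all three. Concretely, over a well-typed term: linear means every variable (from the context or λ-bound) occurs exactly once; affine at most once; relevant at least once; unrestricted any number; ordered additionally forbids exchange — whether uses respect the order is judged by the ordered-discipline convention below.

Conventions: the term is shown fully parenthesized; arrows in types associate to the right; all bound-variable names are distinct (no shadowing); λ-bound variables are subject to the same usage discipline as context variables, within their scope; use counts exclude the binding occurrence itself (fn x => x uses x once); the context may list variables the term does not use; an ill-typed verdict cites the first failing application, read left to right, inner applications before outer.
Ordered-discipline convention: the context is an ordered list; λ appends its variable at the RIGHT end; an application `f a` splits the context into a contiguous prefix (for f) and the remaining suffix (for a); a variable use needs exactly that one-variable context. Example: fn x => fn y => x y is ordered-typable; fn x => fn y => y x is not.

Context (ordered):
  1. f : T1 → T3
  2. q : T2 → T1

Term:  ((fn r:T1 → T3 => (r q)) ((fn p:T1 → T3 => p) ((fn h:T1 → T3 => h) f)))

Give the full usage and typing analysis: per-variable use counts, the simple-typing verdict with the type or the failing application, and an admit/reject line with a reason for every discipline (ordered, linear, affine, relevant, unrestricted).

variable uses: f: 1; q: 1; r (λ-bound): 1; p (λ-bound): 1; h (λ-bound): 1
use order (left to right): r, q, p, h, f
typing: ill-typed: an application expects T1 but receives T2 → T1
ordered: ✗, the type mismatch rejects it
linear: ✗, not simply typable
affine: ✗, fails simple typing
relevant: ✗, a type mismatch blocks all five
unrestricted: ✗, the type mismatch rejects it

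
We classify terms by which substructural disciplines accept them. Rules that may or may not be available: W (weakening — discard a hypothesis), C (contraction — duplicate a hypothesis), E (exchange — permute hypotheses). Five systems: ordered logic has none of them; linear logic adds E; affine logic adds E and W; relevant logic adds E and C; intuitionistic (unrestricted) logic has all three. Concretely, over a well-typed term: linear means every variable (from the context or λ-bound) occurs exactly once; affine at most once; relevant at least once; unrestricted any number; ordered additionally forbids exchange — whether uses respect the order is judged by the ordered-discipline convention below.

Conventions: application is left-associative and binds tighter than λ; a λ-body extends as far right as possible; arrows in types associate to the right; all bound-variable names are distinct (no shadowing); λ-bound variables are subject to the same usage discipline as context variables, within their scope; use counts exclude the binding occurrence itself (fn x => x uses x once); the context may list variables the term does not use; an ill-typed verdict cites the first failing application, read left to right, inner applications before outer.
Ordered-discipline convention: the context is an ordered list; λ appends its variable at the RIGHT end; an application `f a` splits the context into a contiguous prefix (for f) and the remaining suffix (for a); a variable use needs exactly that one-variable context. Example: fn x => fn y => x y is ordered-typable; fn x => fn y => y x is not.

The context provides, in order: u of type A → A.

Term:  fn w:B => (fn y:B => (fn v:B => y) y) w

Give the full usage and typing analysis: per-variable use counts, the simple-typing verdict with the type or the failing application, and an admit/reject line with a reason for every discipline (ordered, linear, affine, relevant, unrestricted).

counts: u: 0×, w (bound): 1×, y (bound): 2×, v (bound): 0×
uses in reading order: y, y, w
typing: ✓ — B → B
ordered: ✗ — uses contraction: y ×2; u, v left unused
linear: ✗ — uses contraction: y ×2; u, v left unused
affine: ✗ — uses contraction: y ×2
relevant: ✗ — u, v left unused
unrestricted: ✓ — type-checks (B → B) and nothing is barred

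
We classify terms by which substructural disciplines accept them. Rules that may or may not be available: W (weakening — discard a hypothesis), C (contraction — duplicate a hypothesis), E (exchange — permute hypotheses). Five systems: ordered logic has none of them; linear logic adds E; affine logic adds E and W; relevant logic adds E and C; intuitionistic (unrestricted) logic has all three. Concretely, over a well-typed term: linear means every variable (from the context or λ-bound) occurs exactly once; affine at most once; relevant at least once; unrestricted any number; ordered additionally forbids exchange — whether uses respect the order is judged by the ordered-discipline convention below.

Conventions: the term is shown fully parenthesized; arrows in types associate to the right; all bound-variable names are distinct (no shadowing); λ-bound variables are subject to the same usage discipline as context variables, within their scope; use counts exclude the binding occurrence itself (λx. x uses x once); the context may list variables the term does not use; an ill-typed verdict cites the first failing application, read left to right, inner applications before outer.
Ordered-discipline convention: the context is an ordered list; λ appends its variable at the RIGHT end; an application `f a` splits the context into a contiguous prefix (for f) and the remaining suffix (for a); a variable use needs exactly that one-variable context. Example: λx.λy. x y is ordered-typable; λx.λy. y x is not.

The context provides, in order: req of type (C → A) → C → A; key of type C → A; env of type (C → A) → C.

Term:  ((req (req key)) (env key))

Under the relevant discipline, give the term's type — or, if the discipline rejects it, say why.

term : A
counts: req ×2; key ×2; env ×1
uses in reading order: req, req, key, env, key
typing: ✓ — A
all disciplines: ordered ✗; linear ✗; affine ✗; relevant ✓; unrestricted ✓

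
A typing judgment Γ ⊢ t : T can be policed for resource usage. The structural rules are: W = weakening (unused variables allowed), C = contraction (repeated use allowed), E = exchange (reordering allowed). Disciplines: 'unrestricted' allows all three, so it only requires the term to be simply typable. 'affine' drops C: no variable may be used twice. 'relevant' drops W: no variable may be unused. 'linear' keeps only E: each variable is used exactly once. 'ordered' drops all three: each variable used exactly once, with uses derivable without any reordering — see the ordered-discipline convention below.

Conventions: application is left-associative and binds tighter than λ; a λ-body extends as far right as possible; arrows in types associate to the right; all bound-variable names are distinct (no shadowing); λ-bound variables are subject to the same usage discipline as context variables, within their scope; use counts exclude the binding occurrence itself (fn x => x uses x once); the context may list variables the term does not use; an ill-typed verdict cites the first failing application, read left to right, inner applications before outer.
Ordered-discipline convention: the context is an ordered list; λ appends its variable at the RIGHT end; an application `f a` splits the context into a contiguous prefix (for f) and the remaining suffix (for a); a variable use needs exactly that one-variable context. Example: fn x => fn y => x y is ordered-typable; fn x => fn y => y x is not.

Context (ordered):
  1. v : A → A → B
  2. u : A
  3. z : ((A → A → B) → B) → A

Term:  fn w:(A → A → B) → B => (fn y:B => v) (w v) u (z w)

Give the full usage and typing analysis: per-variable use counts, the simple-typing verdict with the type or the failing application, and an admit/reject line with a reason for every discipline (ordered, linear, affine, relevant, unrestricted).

usage: v ×2; u ×1; z ×1; w [bound] ×2; y [bound] ×0
left-to-right use order: v, w, v, u, z, w
typing: well-typed at ((A → A → B) → B) → B
ordered: ✗, repeated use of v ×2, w ×2; needs weakening: y unused
linear: ✗, repeated use of v ×2, w ×2; needs weakening: y unused
affine: ✗, repeated use of v ×2, w ×2
relevant: ✗, needs weakening: y unused
unrestricted: ✓, well-typed at ((A → A → B) → B) → B; no restrictions here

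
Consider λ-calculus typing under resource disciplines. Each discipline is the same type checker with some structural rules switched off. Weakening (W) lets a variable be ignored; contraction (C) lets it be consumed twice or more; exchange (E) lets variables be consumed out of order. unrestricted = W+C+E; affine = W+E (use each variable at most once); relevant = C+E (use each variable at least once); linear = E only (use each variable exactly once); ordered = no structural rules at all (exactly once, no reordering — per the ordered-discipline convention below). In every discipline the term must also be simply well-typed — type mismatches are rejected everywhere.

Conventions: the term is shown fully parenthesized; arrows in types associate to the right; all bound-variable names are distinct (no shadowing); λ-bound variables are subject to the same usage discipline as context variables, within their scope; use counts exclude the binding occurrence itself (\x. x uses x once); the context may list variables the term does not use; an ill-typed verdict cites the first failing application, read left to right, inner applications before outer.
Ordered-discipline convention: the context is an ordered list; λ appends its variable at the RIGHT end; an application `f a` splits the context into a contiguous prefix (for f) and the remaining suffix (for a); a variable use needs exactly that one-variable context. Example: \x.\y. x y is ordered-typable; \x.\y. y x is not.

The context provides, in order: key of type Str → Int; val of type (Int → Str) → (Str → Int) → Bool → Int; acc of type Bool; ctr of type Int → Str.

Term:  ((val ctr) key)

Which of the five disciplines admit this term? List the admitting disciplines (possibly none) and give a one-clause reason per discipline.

admitted in: affine, unrestricted
usage: key=1, val=1, acc=0, ctr=1
left-to-right use order: val, ctr, key
typing: the term checks, with type Bool → Int
ordered: ✗ — acc left unused
linear: ✗ — acc left unused
affine: ✓ — none of key, val, acc, ctr used more than once
relevant: ✗ — acc left unused
unrestricted: ✓ — simply typable at Bool → Int; W, C, E all held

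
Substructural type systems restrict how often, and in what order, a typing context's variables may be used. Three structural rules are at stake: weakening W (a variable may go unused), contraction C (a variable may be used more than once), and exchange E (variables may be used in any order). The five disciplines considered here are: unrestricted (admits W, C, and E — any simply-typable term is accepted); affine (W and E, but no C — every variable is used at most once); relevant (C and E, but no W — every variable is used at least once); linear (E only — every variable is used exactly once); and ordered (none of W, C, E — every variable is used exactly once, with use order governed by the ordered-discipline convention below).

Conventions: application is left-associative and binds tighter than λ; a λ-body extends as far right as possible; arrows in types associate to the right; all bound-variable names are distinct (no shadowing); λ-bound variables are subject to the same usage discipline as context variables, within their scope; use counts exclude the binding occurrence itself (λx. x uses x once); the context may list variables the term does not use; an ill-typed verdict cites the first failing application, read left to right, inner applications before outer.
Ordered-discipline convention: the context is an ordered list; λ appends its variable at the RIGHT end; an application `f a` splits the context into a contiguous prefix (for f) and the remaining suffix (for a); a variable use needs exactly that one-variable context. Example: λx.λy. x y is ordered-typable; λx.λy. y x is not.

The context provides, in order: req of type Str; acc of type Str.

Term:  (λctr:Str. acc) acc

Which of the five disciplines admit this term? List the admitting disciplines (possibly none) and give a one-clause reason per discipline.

admitted in: unrestricted
variable uses: req=0, acc=2, ctr (λ-bound)=0
order of uses: acc, acc
typing: well-typed at Str
ordered ✗ (repeated use of acc ×2; needs weakening: req, ctr unused)
linear ✗ (repeated use of acc ×2; needs weakening: req, ctr unused)
affine ✗ (repeated use of acc ×2)
relevant ✗ (needs weakening: req, ctr unused)
unrestricted ✓ (type-checks (Str) and nothing is barred)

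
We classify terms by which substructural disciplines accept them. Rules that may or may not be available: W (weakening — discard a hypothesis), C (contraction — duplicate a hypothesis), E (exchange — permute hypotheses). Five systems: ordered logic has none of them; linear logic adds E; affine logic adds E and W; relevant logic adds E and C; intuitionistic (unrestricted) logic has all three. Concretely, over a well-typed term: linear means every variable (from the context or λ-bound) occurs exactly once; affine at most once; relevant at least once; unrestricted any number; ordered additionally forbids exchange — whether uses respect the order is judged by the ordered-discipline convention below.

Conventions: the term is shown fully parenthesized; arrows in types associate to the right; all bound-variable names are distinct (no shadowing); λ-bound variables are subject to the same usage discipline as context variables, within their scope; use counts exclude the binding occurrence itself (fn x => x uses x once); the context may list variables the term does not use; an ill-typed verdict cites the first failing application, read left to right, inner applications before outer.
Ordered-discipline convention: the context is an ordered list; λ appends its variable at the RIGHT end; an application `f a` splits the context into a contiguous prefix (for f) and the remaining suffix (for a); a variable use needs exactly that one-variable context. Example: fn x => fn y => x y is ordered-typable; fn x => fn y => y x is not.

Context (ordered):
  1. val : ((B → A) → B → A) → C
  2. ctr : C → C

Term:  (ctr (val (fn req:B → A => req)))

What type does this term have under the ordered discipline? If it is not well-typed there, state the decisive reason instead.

not well-typed under ordered — needs exchange: uses follow ctr, val, req
use counts: val: 1×; ctr: 1×; req [bound]: 1×
left-to-right use order: ctr, val, req
typing: well-typed — term : C
summary: ordered ✗ · linear ✓ · affine ✓ · relevant ✓ · unrestricted ✓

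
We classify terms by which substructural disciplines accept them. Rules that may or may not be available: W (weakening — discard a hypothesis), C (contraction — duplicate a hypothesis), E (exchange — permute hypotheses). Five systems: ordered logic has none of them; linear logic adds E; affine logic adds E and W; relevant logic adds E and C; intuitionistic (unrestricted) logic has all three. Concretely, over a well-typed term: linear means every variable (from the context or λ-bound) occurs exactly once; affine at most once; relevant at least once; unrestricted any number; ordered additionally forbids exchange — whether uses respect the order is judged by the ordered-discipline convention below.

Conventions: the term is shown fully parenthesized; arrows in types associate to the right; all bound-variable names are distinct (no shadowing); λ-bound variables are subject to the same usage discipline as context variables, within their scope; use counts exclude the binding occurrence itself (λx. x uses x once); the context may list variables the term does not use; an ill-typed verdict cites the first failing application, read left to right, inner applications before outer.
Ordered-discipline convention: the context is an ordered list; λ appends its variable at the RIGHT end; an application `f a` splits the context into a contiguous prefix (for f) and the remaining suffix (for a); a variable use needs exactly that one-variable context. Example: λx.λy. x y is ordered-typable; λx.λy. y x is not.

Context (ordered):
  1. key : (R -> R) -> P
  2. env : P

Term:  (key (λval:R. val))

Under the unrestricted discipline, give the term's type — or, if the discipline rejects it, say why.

term : P
counts: key ×1; env ×0; val [bound] ×1
left-to-right use order: key, val
typing: well-typed at P
summary: ordered ✗, linear ✗, affine ✓, relevant ✗, unrestricted ✓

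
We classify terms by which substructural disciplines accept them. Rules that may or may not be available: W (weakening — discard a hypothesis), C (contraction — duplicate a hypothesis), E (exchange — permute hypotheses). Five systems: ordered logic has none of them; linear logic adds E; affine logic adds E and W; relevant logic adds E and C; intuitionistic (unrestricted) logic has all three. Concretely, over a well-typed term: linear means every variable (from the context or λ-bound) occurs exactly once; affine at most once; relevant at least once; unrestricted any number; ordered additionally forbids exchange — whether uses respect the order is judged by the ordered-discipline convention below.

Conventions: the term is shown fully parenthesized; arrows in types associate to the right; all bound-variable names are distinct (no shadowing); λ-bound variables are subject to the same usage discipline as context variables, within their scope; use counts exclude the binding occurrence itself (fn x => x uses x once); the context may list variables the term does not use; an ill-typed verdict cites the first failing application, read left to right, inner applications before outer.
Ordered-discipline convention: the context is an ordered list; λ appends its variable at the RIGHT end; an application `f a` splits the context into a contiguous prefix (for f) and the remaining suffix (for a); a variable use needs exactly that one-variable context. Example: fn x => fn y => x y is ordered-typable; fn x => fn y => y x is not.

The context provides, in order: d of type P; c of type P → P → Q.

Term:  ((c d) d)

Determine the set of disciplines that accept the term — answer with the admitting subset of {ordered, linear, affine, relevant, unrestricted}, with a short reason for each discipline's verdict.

admitted by: relevant, unrestricted
usage: d: 2×, c: 1×
order of uses: c, d, d
typing: ✓ — Q
ordered ✗ (repeated use of d ×2)
linear ✗ (repeated use of d ×2)
affine ✗ (repeated use of d ×2)
relevant ✓ (none of d, c goes unused)
unrestricted ✓ (type-checks (Q) and nothing is barred)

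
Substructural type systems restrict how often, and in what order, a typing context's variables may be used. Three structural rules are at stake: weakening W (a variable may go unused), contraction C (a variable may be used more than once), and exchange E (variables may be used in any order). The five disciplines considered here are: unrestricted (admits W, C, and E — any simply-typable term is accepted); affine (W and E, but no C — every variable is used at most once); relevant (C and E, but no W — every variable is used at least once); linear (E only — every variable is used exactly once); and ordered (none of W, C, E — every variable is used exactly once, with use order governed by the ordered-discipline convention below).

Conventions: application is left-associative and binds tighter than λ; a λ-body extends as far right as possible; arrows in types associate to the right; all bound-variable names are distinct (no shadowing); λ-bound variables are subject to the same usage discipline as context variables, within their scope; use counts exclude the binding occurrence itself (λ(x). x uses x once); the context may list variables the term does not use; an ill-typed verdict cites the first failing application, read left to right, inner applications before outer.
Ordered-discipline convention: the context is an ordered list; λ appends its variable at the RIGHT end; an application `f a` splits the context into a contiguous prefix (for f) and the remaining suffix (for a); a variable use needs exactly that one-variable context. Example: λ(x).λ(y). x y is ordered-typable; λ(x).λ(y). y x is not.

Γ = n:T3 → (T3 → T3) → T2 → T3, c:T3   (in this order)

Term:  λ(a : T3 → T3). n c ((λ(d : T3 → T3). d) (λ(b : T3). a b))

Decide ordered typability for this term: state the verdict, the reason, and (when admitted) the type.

yes — n, c, a, d, b: once each, no exchange needed; term : (T3 → T3) → T2 → T3
use counts: n: 1×, c: 1×, a (bound): 1×, d (bound): 1×, b (bound): 1×
use order (left to right): n, c, d, a, b
typing: ✓ — (T3 → T3) → T2 → T3
all disciplines: ordered ✓; linear ✓; affine ✓; relevant ✓; unrestricted ✓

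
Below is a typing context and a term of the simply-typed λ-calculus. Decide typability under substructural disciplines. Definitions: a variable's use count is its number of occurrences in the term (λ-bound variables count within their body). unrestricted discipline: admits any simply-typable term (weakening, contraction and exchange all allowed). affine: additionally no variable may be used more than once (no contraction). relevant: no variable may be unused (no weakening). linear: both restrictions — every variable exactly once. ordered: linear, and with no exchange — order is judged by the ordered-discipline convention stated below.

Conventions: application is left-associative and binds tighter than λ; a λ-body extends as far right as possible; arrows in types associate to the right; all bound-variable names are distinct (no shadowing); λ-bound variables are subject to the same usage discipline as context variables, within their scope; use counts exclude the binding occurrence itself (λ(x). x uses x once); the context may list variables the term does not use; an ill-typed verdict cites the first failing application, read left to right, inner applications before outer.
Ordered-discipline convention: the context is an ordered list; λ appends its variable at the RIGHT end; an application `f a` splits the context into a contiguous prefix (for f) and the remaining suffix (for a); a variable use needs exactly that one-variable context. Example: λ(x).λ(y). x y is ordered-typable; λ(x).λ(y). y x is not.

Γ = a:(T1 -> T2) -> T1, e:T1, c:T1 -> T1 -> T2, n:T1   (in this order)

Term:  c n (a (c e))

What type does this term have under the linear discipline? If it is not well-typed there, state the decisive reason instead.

not well-typed under linear — c ×2 used more than once (contraction)
usage: a: 1, e: 1, c: 2, n: 1
uses in reading order: c, n, a, c, e
typing: well-typed at T2
per-discipline verdicts: ordered ✗ · linear ✗ · affine ✗ · relevant ✓ · unrestricted ✓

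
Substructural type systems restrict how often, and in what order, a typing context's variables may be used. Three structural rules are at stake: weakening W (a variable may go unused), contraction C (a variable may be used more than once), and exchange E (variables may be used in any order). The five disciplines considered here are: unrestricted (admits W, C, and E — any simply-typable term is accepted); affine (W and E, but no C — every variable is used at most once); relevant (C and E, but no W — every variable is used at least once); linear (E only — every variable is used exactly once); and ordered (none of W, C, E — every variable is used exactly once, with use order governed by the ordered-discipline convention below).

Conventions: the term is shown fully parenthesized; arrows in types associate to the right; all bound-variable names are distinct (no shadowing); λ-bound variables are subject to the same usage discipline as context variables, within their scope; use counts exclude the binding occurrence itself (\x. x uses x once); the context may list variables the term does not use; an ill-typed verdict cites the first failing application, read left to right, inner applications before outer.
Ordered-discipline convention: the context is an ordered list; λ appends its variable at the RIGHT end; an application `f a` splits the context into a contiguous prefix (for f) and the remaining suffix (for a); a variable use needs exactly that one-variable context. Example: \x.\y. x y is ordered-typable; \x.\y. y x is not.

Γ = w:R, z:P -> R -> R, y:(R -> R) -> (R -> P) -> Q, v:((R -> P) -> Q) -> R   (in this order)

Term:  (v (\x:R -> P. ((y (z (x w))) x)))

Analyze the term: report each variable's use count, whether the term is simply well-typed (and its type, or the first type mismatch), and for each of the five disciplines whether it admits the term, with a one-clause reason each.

use counts: w ×1, z ×1, y ×1, v ×1, x (λ-bound) ×2
uses in reading order: v, y, z, x, w, x
typing: the term checks, with type R
ordered: ✗ — uses contraction: x ×2
linear: ✗ — uses contraction: x ×2
affine: ✗ — uses contraction: x ×2
relevant: ✓ — every one of w, z, y, v, x appears
unrestricted: ✓ — type-checks (R) and nothing is barred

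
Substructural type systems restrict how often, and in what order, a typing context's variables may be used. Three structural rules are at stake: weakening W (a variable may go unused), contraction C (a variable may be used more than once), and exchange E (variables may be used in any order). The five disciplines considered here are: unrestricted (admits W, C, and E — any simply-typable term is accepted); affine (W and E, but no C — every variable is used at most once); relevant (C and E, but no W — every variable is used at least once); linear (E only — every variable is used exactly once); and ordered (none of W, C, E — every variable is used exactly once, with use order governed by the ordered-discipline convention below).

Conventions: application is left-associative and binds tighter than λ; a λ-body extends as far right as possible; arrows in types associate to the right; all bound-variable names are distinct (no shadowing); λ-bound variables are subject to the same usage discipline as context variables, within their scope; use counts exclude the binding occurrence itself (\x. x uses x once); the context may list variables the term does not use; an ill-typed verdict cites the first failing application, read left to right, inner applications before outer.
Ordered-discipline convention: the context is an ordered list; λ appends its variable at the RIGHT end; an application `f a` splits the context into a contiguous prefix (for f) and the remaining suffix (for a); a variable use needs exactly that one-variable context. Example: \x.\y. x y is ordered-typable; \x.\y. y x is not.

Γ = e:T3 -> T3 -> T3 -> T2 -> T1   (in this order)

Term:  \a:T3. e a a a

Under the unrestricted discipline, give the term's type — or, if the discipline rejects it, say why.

term : T3 -> T2 -> T1
use counts: e: 1×, a [bound]: 3×
left-to-right use order: e, a, a, a
typing: well-typed — term : T3 -> T2 -> T1
across the five disciplines: ordered ✗, linear ✗, affine ✗, relevant ✓, unrestricted ✓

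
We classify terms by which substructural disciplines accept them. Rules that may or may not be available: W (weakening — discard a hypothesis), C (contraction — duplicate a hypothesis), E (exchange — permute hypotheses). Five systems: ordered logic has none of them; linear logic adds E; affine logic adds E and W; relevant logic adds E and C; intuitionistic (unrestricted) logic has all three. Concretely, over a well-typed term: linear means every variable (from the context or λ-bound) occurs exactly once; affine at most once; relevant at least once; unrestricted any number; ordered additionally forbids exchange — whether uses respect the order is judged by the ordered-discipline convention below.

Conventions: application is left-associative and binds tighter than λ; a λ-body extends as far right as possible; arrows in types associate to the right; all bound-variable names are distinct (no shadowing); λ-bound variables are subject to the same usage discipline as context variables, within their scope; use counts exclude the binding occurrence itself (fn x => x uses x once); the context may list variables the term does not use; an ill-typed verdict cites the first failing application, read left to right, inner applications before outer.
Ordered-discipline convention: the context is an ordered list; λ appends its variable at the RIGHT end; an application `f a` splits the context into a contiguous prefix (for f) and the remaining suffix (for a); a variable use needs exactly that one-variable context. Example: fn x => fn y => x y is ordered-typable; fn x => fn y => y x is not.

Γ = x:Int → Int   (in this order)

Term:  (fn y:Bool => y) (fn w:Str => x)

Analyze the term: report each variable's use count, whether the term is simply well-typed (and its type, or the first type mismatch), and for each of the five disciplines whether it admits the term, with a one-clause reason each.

use counts: x=1, y [bound]=1, w [bound]=0
left-to-right use order: y, x
typing: ill-typed: an application expects Bool but receives Str → Int → Int
ordered: ✗, fails simple typing
linear: ✗, a type mismatch blocks all five
affine: ✗, the type mismatch rejects it
relevant: ✗, not simply typable
unrestricted: ✗, fails simple typing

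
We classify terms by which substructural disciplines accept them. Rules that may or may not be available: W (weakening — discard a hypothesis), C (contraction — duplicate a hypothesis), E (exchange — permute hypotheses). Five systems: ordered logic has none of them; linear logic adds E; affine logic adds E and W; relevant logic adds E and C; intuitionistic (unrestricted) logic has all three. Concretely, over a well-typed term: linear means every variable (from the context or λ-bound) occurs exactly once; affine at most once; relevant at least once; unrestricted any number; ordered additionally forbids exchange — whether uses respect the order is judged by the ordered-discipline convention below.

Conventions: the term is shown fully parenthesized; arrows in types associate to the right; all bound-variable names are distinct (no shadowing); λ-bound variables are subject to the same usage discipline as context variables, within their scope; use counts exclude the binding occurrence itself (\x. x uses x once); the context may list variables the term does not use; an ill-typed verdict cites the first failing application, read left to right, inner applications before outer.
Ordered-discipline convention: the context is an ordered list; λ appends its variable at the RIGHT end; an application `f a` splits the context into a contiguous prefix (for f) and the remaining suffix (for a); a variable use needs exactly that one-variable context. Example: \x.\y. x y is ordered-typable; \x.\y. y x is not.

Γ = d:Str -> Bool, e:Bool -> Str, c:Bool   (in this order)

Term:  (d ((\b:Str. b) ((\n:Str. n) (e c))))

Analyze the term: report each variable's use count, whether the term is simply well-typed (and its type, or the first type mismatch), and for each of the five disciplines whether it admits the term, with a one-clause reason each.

variable uses: d: 1×, e: 1×, c: 1×, b (bound): 1×, n (bound): 1×
use order (left to right): d, b, n, e, c
typing: ✓ — Bool
ordered: ✓, one use each (d, e, c, b, n); ordered split holds
linear: ✓, each of d, e, c, b, n used exactly once
affine: ✓, at most one use each (d, e, c, b, n)
relevant: ✓, every one of d, e, c, b, n appears
unrestricted: ✓, type-checks (Bool) and nothing is barred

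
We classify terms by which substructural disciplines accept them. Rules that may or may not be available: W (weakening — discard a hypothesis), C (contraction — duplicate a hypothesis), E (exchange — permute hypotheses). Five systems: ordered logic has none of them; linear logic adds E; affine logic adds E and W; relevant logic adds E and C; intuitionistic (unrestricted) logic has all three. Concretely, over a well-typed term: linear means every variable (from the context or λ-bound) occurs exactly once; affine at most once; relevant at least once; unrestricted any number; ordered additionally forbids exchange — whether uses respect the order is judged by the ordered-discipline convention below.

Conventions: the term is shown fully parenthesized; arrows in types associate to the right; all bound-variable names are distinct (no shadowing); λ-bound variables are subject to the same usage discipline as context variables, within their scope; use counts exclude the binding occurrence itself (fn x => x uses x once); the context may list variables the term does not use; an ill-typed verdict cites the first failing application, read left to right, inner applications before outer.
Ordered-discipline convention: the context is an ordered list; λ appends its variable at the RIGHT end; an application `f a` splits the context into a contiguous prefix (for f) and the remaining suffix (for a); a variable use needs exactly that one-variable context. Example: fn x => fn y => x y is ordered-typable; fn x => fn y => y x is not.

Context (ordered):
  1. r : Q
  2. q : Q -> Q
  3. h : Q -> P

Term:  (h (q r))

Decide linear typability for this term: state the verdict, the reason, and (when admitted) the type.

yes — exactly-once usage across r, q, h; term : P
use counts: r=1, q=1, h=1
order of uses: h, q, r
typing: well-typed — term : P
summary: ordered ✗, linear ✓, affine ✓, relevant ✓, unrestricted ✓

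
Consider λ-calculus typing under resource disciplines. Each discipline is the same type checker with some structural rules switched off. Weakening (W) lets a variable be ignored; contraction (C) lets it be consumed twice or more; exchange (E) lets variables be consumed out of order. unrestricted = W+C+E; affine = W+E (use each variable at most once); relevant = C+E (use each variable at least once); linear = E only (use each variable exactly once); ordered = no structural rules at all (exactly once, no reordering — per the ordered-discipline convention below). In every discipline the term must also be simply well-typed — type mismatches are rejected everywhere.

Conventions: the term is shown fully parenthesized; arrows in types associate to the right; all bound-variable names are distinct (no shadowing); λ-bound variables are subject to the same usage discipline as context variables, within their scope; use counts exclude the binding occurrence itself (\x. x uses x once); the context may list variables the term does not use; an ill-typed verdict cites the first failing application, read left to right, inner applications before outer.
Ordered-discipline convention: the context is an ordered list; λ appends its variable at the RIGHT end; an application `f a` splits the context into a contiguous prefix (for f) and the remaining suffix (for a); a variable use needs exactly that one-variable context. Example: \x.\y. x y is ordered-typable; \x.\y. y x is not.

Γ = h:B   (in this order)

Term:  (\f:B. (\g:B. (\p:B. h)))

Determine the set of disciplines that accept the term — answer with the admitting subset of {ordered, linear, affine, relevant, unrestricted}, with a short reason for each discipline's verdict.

accepted by: affine, unrestricted
variable uses: h ×1; f [bound] ×0; g [bound] ×0; p [bound] ×0
uses in reading order: h
typing: well-typed — term : B → B → B → B
ordered: ✗ — needs weakening: f, g, p unused
linear: ✗ — needs weakening: f, g, p unused
affine: ✓ — none of h, f, g, p used more than once
relevant: ✗ — needs weakening: f, g, p unused
unrestricted: ✓ — type-checks (B → B → B → B) and nothing is barred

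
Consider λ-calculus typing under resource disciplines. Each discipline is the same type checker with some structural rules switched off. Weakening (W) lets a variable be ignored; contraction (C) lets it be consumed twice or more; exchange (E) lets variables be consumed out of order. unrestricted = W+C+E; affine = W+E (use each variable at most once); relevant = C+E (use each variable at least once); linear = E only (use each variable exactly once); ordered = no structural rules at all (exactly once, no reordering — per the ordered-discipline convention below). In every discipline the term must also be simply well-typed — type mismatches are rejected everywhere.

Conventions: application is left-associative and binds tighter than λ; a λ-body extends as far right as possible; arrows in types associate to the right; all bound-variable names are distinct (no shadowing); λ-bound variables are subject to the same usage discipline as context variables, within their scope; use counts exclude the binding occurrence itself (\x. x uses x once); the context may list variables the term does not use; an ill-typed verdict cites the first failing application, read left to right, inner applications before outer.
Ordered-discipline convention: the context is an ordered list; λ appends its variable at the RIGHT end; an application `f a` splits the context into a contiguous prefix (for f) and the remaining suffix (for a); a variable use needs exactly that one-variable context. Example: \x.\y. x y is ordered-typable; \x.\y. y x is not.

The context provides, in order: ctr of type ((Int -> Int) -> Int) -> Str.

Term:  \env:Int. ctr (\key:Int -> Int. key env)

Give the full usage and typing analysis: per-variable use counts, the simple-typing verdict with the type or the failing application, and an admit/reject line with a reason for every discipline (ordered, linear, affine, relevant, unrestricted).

use counts: ctr ×1; env (bound) ×1; key (bound) ×1
use order (left to right): ctr, key, env
typing: well-typed at Int -> Str
ordered: ✗ — no ordered split (uses run ctr, key, env)
linear: ✓ — ctr, env, key: one use apiece
affine: ✓ — no duplicate uses among ctr, env, key
relevant: ✓ — none of ctr, env, key goes unused
unrestricted: ✓ — typability at Int -> Str is all that's needed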